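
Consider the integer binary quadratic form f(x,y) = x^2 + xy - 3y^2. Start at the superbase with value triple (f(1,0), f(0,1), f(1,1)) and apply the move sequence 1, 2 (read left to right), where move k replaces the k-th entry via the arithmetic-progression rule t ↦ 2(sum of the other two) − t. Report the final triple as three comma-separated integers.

start (1,-3,-1) = (f(1,0),f(0,1),f(1,1))
replace slot 1: 2·((-3)+(-1)) − 1 = -9 → (-9,-3,-1)
replace slot 2: 2·((-9)+(-1)) − (-3) = -17 → (-9,-17,-1)

-9,-17,-1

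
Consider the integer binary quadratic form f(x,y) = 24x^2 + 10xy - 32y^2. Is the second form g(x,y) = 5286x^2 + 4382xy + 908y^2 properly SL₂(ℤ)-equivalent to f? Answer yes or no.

D₁ = 3172, D₂ = 3172
river cycle of f (length 12): (-32, 54, 2), (2, 54, -32), (-32, 10, 24), (24, 38, -18), (-18, 34, 28), (28, 22, -24), (-24, 26, 26), (26, 26, -24), (-24, 22, 28), (28, 34, -18), … (2 more)
river cycle of g (length 12): (24, 10, -32), (-32, 54, 2), (2, 54, -32), (-32, 10, 24), (24, 38, -18), (-18, 34, 28), (28, 22, -24), (-24, 26, 26), (26, 26, -24), (-24, 22, 28), … (2 more)
cycles coincide ⇒ equivalent

yes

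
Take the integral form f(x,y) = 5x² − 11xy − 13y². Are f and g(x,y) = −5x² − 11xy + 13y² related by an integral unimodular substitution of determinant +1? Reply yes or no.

D₁ = 381, D₂ = 381
river cycle of f (length 6): (-13, 11, 5), (5, 19, -1), (-1, 19, 5), (5, 11, -13), (-13, 15, 3), (3, 15, -13)
river cycle of g (length 6): (13, 11, -5), (-5, 19, 1), (1, 19, -5), (-5, 11, 13), (13, 15, -3), (-3, 15, 13)
cycles differ ⇒ inequivalent

no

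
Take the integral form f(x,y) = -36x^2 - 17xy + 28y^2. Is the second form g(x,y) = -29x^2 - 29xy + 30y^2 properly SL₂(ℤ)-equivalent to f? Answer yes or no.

D₁ = 4321, D₂ = 4321
river cycle of f (length 14): (28, 17, -36), (-36, 55, 9), (9, 53, -42), (-42, 31, 20), (20, 49, -24), (-24, 47, 22), (22, 41, -30), (-30, 19, 33), (33, 47, -16), (-16, 49, 30), … (4 more)
river cycle of g (length 14): (30, 29, -29), (-29, 29, 30), (30, 31, -28), (-28, 25, 33), (33, 41, -20), (-20, 39, 35), (35, 31, -24), (-24, 65, 1), (1, 65, -24), (-24, 31, 35), … (4 more)
cycles differ ⇒ inequivalent

no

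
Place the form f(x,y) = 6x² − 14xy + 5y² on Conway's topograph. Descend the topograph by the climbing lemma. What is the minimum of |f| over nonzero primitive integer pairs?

descent: ρ → (5,4,-3)  [lands on river]
river: ρ → (-3,8,1)
river: ρ → (1,8,-3)
river: ρ → (-3,4,5)
river: ρ → (5,6,-2)
river: ρ → (-2,6,5)
closes: descent 1, river 6
min |a| on river = 1

1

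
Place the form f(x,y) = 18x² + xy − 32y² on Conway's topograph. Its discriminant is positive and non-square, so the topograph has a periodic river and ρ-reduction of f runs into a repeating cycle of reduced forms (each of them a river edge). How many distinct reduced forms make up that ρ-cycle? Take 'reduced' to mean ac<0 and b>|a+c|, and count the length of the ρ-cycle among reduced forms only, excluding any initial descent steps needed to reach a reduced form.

D = 2305, ⌊√D⌋ = 48
descent: ρ → (-32,-1,18)
descent: ρ → (18,37,-13)  [lands on river]
river: ρ → (-13,41,12)
river: ρ → (12,31,-28)
river: ρ → (-28,25,15)
river: ρ → (15,35,-18)
river: ρ → (-18,37,13)
river: ρ → (13,41,-12)
river: ρ → (-12,31,28)
river: ρ → (28,25,-15)
river: ρ → (-15,35,18)
ρ-cycle length = 10 (tail of 2 descent steps not counted)

10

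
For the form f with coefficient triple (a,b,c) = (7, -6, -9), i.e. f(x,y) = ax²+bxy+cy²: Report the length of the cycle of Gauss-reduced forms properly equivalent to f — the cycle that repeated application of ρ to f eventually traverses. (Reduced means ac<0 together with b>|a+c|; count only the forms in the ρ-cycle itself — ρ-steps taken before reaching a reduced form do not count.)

D = 288, ⌊√D⌋ = 16
descent: ρ → (-9,6,7)  [lands on river]
river: ρ → (7,8,-8)
river: ρ → (-8,8,7)
river: ρ → (7,6,-9)
river: ρ → (-9,12,4)
river: ρ → (4,12,-9)
ρ-cycle length = 6 (tail of 1 descent step not counted)

6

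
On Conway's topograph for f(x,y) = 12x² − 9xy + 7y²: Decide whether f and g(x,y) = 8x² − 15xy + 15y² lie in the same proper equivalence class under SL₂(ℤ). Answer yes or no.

D₁ = -255, D₂ = -255
f: flip: (12,-9,7)→(7,9,12)
f: translate: b→-5 (≡9 mod 14), so (7,9,12)→(7,-5,10)
f: reduced (well bottom): (7,-5,10) with a≤c, −a<b≤a
g: translate: b→1 (≡-15 mod 16), so (8,-15,15)→(8,1,8)
g: reduced (well bottom): (8,1,8) with a≤c, −a<b≤a
reduced forms (7, -5, 10) vs (8, 1, 8) ⇒ inequivalent

no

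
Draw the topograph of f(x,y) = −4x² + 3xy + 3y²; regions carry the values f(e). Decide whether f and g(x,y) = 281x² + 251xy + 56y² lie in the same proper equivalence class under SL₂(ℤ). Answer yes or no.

D₁ = 57, D₂ = 57
river cycle of f (length 6): (3, 3, -4), (-4, 5, 2), (2, 7, -1), (-1, 7, 2), (2, 5, -4), (-4, 3, 3)
river cycle of g (length 6): (3, 3, -4), (-4, 5, 2), (2, 7, -1), (-1, 7, 2), (2, 5, -4), (-4, 3, 3)
cycles coincide ⇒ equivalent

yes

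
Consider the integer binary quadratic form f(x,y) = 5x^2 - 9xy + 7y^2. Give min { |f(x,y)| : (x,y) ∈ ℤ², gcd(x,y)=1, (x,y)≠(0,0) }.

translate: b→1 (≡-9 mod 10), so (5,-9,7)→(5,1,3)
flip: (5,1,3)→(3,-1,5)
reduced (well bottom): (3,-1,5) with a≤c, −a<b≤a
well minimum = a = 3

3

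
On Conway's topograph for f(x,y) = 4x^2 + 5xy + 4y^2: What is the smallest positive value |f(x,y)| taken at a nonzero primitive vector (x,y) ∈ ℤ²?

translate: b→-3 (≡5 mod 8), so (4,5,4)→(4,-3,3)
flip: (4,-3,3)→(3,3,4)
reduced (well bottom): (3,3,4) with a≤c, −a<b≤a
well minimum = a = 3

3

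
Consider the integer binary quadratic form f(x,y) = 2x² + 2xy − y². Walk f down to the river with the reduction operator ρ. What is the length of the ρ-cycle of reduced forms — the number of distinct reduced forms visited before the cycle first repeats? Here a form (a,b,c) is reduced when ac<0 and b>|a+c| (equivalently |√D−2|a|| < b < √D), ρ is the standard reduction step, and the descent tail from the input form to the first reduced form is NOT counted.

D = 12, ⌊√D⌋ = 3
river: ρ → (-1,2,2)
river: ρ → (2,2,-1)
ρ-cycle length = 2 (tail of 0 descent steps not counted)

2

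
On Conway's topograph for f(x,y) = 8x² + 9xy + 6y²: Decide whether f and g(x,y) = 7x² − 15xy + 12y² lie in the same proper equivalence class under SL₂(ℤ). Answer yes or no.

D₁ = -111, D₂ = -111
f: translate: b→-7 (≡9 mod 16), so (8,9,6)→(8,-7,5)
f: flip: (8,-7,5)→(5,7,8)
f: translate: b→-3 (≡7 mod 10), so (5,7,8)→(5,-3,6)
f: reduced (well bottom): (5,-3,6) with a≤c, −a<b≤a
g: translate: b→-1 (≡-15 mod 14), so (7,-15,12)→(7,-1,4)
g: flip: (7,-1,4)→(4,1,7)
g: reduced (well bottom): (4,1,7) with a≤c, −a<b≤a
reduced forms (5, -3, 6) vs (4, 1, 7) ⇒ inequivalent

no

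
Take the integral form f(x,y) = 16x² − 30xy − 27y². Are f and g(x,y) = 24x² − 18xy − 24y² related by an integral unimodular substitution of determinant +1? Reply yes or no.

D₁ = 2628, D₂ = 2628
river cycle of f (length 18): (-27, 30, 16), (16, 34, -23), (-23, 12, 27), (27, 42, -8), (-8, 38, 37), (37, 36, -9), (-9, 36, 37), (37, 38, -8), (-8, 42, 27), (27, 12, -23), … (8 more)
river cycle of g (length 18): (-24, 18, 24), (24, 30, -18), (-18, 42, 12), (12, 30, -36), (-36, 42, 6), (6, 42, -36), (-36, 30, 12), (12, 42, -18), (-18, 30, 24), (24, 18, -24), … (8 more)
cycles differ ⇒ inequivalent

no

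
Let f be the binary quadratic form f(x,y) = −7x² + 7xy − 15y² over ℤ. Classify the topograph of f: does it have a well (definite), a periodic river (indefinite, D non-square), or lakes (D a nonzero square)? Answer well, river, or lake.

D = b²−4ac = 7² − 4·(-7)·(-15) = -371
D < 0 ⇒ definite ⇒ every region one sign ⇒ single well

well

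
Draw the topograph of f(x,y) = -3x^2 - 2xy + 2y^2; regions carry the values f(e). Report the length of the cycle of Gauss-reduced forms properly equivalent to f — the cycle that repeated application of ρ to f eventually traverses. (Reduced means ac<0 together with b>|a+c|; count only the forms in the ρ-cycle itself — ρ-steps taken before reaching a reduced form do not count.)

D = 28, ⌊√D⌋ = 5
descent: ρ → (2,2,-3)  [lands on river]
river: ρ → (-3,4,1)
river: ρ → (1,4,-3)
river: ρ → (-3,2,2)
ρ-cycle length = 4 (tail of 1 descent step not counted)

4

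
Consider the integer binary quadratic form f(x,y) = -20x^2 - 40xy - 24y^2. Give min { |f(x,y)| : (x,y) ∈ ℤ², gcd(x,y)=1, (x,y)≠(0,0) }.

translate: b→0 (≡40 mod 40), so (20,40,24)→(20,0,4)
flip: (20,0,4)→(4,0,20)
reduced (well bottom): (4,0,20) with a≤c, −a<b≤a
well minimum |f| = |-4| = 4 (negative-definite)

4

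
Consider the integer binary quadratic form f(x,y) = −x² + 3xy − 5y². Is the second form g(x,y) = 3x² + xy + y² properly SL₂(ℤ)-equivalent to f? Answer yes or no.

D₁ = -11, D₂ = -11
f is negative-definite; reduce −f:
−f: translate: b→1 (≡-3 mod 2), so (1,-3,5)→(1,1,3)
−f: reduced (well bottom): (1,1,3) with a≤c, −a<b≤a
flip sign back: reduced form of f is (-1,-1,-3)
g: flip: (3,1,1)→(1,-1,3)
g: translate: b→1 (≡-1 mod 2), so (1,-1,3)→(1,1,3)
g: reduced (well bottom): (1,1,3) with a≤c, −a<b≤a
reduced forms (-1, -1, -3) vs (1, 1, 3) ⇒ inequivalent

no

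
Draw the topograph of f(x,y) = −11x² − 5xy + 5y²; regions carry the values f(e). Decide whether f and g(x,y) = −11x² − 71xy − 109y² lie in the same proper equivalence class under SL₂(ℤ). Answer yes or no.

D₁ = 245, D₂ = 245
river cycle of f (length 2): (5, 15, -1), (-1, 15, 5)
river cycle of g (length 2): (5, 15, -1), (-1, 15, 5)
cycles coincide ⇒ equivalent

yes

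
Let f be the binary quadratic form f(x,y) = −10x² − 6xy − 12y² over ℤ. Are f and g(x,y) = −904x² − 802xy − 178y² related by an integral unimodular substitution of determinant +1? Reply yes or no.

D₁ = -444, D₂ = -444
f is negative-definite; reduce −f:
−f: reduced (well bottom): (10,6,12) with a≤c, −a<b≤a
flip sign back: reduced form of f is (-10,-6,-12)
g is negative-definite; reduce −g:
−g: flip: (904,802,178)→(178,-802,904)
−g: translate: b→-90 (≡-802 mod 356), so (178,-802,904)→(178,-90,12)
−g: flip: (178,-90,12)→(12,90,178)
−g: translate: b→-6 (≡90 mod 24), so (12,90,178)→(12,-6,10)
−g: flip: (12,-6,10)→(10,6,12)
−g: reduced (well bottom): (10,6,12) with a≤c, −a<b≤a
flip sign back: reduced form of g is (-10,-6,-12)
reduced forms (-10, -6, -12) vs (-10, -6, -12) ⇒ equivalent

yes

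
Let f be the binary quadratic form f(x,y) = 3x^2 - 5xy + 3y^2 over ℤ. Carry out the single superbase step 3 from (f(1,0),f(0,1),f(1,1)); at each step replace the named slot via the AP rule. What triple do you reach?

start (3,3,1) = (f(1,0),f(0,1),f(1,1))
replace slot 3: 2·(3+3) − 1 = 11 → (3,3,11)

3,3,11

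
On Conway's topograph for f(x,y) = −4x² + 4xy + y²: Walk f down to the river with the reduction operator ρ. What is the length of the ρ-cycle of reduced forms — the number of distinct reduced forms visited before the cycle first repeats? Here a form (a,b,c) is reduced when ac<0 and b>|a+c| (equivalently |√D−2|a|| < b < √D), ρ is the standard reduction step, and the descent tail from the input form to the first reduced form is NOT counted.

D = 32, ⌊√D⌋ = 5
river: ρ → (1,4,-4)
river: ρ → (-4,4,1)
ρ-cycle length = 2 (tail of 0 descent steps not counted)

2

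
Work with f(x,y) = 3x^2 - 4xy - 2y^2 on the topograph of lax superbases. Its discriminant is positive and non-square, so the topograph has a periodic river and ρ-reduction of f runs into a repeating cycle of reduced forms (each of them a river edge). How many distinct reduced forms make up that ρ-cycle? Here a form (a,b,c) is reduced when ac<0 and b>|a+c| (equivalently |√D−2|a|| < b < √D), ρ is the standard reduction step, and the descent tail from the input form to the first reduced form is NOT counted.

D = 40, ⌊√D⌋ = 6
descent: ρ → (-2,4,3)  [lands on river]
river: ρ → (3,2,-3)
river: ρ → (-3,4,2)
river: ρ → (2,4,-3)
river: ρ → (-3,2,3)
river: ρ → (3,4,-2)
ρ-cycle length = 6 (tail of 1 descent step not counted)

6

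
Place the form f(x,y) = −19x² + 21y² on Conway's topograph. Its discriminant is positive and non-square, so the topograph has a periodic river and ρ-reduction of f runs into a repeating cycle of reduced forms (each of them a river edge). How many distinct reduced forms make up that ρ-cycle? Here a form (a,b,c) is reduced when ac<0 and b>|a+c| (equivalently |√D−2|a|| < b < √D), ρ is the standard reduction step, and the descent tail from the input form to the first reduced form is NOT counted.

D = 1596, ⌊√D⌋ = 39
descent: ρ → (21,0,-19)
descent: ρ → (-19,38,2)  [lands on river]
river: ρ → (2,38,-19)
ρ-cycle length = 2 (tail of 2 descent steps not counted)

2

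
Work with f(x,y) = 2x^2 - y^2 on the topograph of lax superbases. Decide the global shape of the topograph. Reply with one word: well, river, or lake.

D = b²−4ac = 0² − 4·2·(-1) = 8
D > 0 non-square ⇒ indefinite ⇒ periodic river

river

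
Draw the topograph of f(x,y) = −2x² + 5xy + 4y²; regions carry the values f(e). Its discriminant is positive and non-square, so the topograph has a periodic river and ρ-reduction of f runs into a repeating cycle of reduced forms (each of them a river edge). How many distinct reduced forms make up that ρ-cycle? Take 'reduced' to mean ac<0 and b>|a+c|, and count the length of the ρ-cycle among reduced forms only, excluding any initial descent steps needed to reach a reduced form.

D = 57, ⌊√D⌋ = 7
river: ρ → (4,3,-3)
river: ρ → (-3,3,4)
river: ρ → (4,5,-2)
river: ρ → (-2,7,1)
river: ρ → (1,7,-2)
river: ρ → (-2,5,4)
ρ-cycle length = 6 (tail of 0 descent steps not counted)

6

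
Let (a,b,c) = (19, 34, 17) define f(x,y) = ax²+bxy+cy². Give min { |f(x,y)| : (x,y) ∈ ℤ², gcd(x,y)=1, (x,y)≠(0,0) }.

translate: b→-4 (≡34 mod 38), so (19,34,17)→(19,-4,2)
flip: (19,-4,2)→(2,4,19)
translate: b→0 (≡4 mod 4), so (2,4,19)→(2,0,17)
reduced (well bottom): (2,0,17) with a≤c, −a<b≤a
well minimum = a = 2

2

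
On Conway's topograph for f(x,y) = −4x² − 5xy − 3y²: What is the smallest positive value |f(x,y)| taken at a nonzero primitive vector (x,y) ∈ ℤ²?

translate: b→-3 (≡5 mod 8), so (4,5,3)→(4,-3,2)
flip: (4,-3,2)→(2,3,4)
translate: b→-1 (≡3 mod 4), so (2,3,4)→(2,-1,3)
reduced (well bottom): (2,-1,3) with a≤c, −a<b≤a
well minimum |f| = |-2| = 2 (negative-definite)

2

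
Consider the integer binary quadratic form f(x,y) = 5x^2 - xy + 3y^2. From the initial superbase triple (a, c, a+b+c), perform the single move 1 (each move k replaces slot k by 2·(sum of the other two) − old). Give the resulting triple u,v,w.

start (5,3,7) = (f(1,0),f(0,1),f(1,1))
replace slot 1: 2·(3+7) − 5 = 15 → (15,3,7)

15,3,7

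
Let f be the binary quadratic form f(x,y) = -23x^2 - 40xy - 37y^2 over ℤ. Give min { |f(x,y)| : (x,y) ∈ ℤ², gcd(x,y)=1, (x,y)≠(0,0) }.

translate: b→-6 (≡40 mod 46), so (23,40,37)→(23,-6,20)
flip: (23,-6,20)→(20,6,23)
reduced (well bottom): (20,6,23) with a≤c, −a<b≤a
well minimum |f| = |-20| = 20 (negative-definite)

20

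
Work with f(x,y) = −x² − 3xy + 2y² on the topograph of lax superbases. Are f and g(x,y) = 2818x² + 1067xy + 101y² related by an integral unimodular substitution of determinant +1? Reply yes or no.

D₁ = 17, D₂ = 17
river cycle of f (length 6): (2, 3, -1), (-1, 3, 2), (2, 1, -2), (-2, 3, 1), (1, 3, -2), (-2, 1, 2)
river cycle of g (length 6): (1, 3, -2), (-2, 1, 2), (2, 3, -1), (-1, 3, 2), (2, 1, -2), (-2, 3, 1)
cycles coincide ⇒ equivalent

yes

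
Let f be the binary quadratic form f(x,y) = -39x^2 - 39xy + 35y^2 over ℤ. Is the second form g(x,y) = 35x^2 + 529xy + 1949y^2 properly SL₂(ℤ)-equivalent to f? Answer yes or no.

D₁ = 6981, D₂ = 6981
river cycle of f (length 8): (35, 39, -39), (-39, 39, 35), (35, 31, -43), (-43, 55, 23), (23, 83, -1), (-1, 83, 23), (23, 55, -43), (-43, 31, 35)
river cycle of g (length 8): (35, 39, -39), (-39, 39, 35), (35, 31, -43), (-43, 55, 23), (23, 83, -1), (-1, 83, 23), (23, 55, -43), (-43, 31, 35)
cycles coincide ⇒ equivalent

yes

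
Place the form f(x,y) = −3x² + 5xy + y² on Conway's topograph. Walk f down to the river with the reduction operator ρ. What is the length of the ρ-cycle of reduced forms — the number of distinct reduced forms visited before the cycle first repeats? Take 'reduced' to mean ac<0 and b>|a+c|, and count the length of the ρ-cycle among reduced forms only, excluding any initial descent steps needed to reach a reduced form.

D = 37, ⌊√D⌋ = 6
river: ρ → (1,5,-3)
river: ρ → (-3,1,3)
river: ρ → (3,5,-1)
river: ρ → (-1,5,3)
river: ρ → (3,1,-3)
river: ρ → (-3,5,1)
ρ-cycle length = 6 (tail of 0 descent steps not counted)

6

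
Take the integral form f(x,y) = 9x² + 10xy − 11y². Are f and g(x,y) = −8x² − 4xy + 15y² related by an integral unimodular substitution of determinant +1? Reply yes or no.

D₁ = 496, D₂ = 496
river cycle of f (length 16): (-11, 12, 8), (8, 20, -3), (-3, 22, 1), (1, 22, -3), (-3, 20, 8), (8, 12, -11), (-11, 10, 9), (9, 8, -12), (-12, 16, 5), (5, 14, -15), … (6 more)
river cycle of g (length 16): (-8, 12, 11), (11, 10, -9), (-9, 8, 12), (12, 16, -5), (-5, 14, 15), (15, 16, -4), (-4, 16, 15), (15, 14, -5), (-5, 16, 12), (12, 8, -9), … (6 more)
cycles differ ⇒ inequivalent

no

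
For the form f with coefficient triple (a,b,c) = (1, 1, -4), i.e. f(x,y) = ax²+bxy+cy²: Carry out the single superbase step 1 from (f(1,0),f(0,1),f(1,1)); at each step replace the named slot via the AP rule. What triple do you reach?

start (1,-4,-2) = (f(1,0),f(0,1),f(1,1))
replace slot 1: 2·((-4)+(-2)) − 1 = -13 → (-13,-4,-2)

-13,-4,-2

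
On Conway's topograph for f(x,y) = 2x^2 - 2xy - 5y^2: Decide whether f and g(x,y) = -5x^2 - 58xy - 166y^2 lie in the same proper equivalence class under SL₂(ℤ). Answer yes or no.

D₁ = 44, D₂ = 44
river cycle of f (length 2): (2, 6, -1), (-1, 6, 2)
river cycle of g (length 2): (2, 6, -1), (-1, 6, 2)
cycles coincide ⇒ equivalent

yes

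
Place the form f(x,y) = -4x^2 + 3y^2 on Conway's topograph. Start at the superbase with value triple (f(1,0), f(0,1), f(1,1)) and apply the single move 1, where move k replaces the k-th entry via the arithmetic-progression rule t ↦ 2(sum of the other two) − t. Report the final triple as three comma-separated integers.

start (-4,3,-1) = (f(1,0),f(0,1),f(1,1))
replace slot 1: 2·(3+(-1)) − (-4) = 8 → (8,3,-1)

8,3,-1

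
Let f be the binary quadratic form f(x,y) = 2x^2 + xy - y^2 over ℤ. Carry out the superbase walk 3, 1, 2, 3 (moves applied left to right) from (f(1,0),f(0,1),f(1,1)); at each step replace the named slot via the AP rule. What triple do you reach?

start (2,-1,2) = (f(1,0),f(0,1),f(1,1))
replace slot 3: 2·(2+(-1)) − 2 = 0 → (2,-1,0)
replace slot 1: 2·((-1)+0) − 2 = -4 → (-4,-1,0)
replace slot 2: 2·((-4)+0) − (-1) = -7 → (-4,-7,0)
replace slot 3: 2·((-4)+(-7)) − 0 = -22 → (-4,-7,-22)

-4,-7,-22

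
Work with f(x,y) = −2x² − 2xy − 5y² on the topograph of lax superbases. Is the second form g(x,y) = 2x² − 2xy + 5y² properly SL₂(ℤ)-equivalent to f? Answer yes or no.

D₁ = -36, D₂ = -36
f is negative-definite; reduce −f:
−f: reduced (well bottom): (2,2,5) with a≤c, −a<b≤a
flip sign back: reduced form of f is (-2,-2,-5)
g: translate: b→2 (≡-2 mod 4), so (2,-2,5)→(2,2,5)
g: reduced (well bottom): (2,2,5) with a≤c, −a<b≤a
reduced forms (-2, -2, -5) vs (2, 2, 5) ⇒ inequivalent

no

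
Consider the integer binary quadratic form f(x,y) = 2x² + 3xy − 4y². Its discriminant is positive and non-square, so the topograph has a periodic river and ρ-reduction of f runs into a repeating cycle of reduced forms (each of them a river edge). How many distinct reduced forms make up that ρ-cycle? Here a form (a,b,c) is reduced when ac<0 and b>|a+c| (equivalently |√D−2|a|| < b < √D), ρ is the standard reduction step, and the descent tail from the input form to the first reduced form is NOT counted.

D = 41, ⌊√D⌋ = 6
river: ρ → (-4,5,1)
river: ρ → (1,5,-4)
river: ρ → (-4,3,2)
river: ρ → (2,5,-2)
river: ρ → (-2,3,4)
river: ρ → (4,5,-1)
river: ρ → (-1,5,4)
river: ρ → (4,3,-2)
river: ρ → (-2,5,2)
river: ρ → (2,3,-4)
ρ-cycle length = 10 (tail of 0 descent steps not counted)

10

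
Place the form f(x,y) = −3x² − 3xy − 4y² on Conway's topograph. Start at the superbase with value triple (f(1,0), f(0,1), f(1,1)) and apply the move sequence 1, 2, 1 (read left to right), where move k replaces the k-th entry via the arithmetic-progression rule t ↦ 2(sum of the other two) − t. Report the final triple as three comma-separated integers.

start (-3,-4,-10) = (f(1,0),f(0,1),f(1,1))
replace slot 1: 2·((-4)+(-10)) − (-3) = -25 → (-25,-4,-10)
replace slot 2: 2·((-25)+(-10)) − (-4) = -66 → (-25,-66,-10)
replace slot 1: 2·((-66)+(-10)) − (-25) = -127 → (-127,-66,-10)

-127,-66,-10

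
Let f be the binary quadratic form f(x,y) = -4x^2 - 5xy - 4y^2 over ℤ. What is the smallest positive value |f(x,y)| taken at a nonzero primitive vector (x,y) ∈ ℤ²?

translate: b→-3 (≡5 mod 8), so (4,5,4)→(4,-3,3)
flip: (4,-3,3)→(3,3,4)
reduced (well bottom): (3,3,4) with a≤c, −a<b≤a
well minimum |f| = |-3| = 3 (negative-definite)

3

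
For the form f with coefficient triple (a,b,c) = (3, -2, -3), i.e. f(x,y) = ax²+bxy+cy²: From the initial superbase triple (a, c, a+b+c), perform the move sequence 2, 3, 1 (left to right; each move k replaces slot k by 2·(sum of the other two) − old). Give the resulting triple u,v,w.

start (3,-3,-2) = (f(1,0),f(0,1),f(1,1))
replace slot 2: 2·(3+(-2)) − (-3) = 5 → (3,5,-2)
replace slot 3: 2·(3+5) − (-2) = 18 → (3,5,18)
replace slot 1: 2·(5+18) − 3 = 43 → (43,5,18)

43,5,18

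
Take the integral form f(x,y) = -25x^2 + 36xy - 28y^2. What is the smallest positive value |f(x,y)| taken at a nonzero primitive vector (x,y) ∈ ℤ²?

translate: b→14 (≡-36 mod 50), so (25,-36,28)→(25,14,17)
flip: (25,14,17)→(17,-14,25)
reduced (well bottom): (17,-14,25) with a≤c, −a<b≤a
well minimum |f| = |-17| = 17 (negative-definite)

17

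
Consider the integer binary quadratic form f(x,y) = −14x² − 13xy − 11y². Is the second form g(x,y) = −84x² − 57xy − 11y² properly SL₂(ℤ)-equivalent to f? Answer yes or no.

D₁ = -447, D₂ = -447
f is negative-definite; reduce −f:
−f: flip: (14,13,11)→(11,-13,14)
−f: translate: b→9 (≡-13 mod 22), so (11,-13,14)→(11,9,12)
−f: reduced (well bottom): (11,9,12) with a≤c, −a<b≤a
flip sign back: reduced form of f is (-11,-9,-12)
g is negative-definite; reduce −g:
−g: flip: (84,57,11)→(11,-57,84)
−g: translate: b→9 (≡-57 mod 22), so (11,-57,84)→(11,9,12)
−g: reduced (well bottom): (11,9,12) with a≤c, −a<b≤a
flip sign back: reduced form of g is (-11,-9,-12)
reduced forms (-11, -9, -12) vs (-11, -9, -12) ⇒ equivalent

yes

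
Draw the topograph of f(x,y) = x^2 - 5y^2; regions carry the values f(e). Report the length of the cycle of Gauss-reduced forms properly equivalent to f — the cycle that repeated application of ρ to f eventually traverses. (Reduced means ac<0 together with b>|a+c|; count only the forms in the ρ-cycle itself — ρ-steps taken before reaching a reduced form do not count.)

D = 20, ⌊√D⌋ = 4
descent: ρ → (-5,0,1)
descent: ρ → (1,4,-1)  [lands on river]
river: ρ → (-1,4,1)
ρ-cycle length = 2 (tail of 2 descent steps not counted)

2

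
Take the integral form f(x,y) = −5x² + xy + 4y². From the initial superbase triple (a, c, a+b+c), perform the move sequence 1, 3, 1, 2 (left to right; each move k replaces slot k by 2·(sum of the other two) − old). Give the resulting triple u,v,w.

start (-5,4,0) = (f(1,0),f(0,1),f(1,1))
replace slot 1: 2·(4+0) − (-5) = 13 → (13,4,0)
replace slot 3: 2·(13+4) − 0 = 34 → (13,4,34)
replace slot 1: 2·(4+34) − 13 = 63 → (63,4,34)
replace slot 2: 2·(63+34) − 4 = 190 → (63,190,34)

63,190,34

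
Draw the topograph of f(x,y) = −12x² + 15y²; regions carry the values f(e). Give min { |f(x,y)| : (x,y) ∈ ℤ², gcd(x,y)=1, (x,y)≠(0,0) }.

descent: ρ → (15,0,-12)
descent: ρ → (-12,24,3)  [lands on river]
river: ρ → (3,24,-12)
closes: descent 2, river 2
min |a| on river = 3

3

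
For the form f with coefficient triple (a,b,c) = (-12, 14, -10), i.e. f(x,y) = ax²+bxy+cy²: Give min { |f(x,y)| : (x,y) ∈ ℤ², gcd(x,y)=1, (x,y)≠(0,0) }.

translate: b→10 (≡-14 mod 24), so (12,-14,10)→(12,10,8)
flip: (12,10,8)→(8,-10,12)
translate: b→6 (≡-10 mod 16), so (8,-10,12)→(8,6,10)
reduced (well bottom): (8,6,10) with a≤c, −a<b≤a
well minimum |f| = |-8| = 8 (negative-definite)

8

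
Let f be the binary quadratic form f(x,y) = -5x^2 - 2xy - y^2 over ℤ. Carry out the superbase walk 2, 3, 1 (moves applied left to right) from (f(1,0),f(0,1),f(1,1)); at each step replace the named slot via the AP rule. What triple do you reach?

start (-5,-1,-8) = (f(1,0),f(0,1),f(1,1))
replace slot 2: 2·((-5)+(-8)) − (-1) = -25 → (-5,-25,-8)
replace slot 3: 2·((-5)+(-25)) − (-8) = -52 → (-5,-25,-52)
replace slot 1: 2·((-25)+(-52)) − (-5) = -149 → (-149,-25,-52)

-149,-25,-52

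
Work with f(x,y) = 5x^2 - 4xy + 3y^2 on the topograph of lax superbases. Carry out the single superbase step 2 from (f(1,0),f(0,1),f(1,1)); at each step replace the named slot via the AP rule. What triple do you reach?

start (5,3,4) = (f(1,0),f(0,1),f(1,1))
replace slot 2: 2·(5+4) − 3 = 15 → (5,15,4)

5,15,4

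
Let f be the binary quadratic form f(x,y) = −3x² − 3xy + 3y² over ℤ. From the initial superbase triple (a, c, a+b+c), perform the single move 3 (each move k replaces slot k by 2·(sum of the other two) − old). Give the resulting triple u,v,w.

start (-3,3,-3) = (f(1,0),f(0,1),f(1,1))
replace slot 3: 2·((-3)+3) − (-3) = 3 → (-3,3,3)

-3,3,3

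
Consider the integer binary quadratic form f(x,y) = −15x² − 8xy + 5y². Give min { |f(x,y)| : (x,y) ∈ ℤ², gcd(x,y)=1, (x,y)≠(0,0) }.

descent: ρ → (5,18,-2)  [lands on river]
river: ρ → (-2,18,5)
river: ρ → (5,12,-11)
river: ρ → (-11,10,6)
river: ρ → (6,14,-7)
river: ρ → (-7,14,6)
river: ρ → (6,10,-11)
river: ρ → (-11,12,5)
closes: descent 1, river 8
min |a| on river = 2

2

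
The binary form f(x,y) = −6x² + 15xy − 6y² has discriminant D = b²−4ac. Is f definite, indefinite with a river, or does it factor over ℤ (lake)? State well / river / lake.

D = b²−4ac = 15² − 4·(-6)·(-6) = 81
D = 9² is a perfect square ⇒ form factors over ℤ ⇒ lakes

lake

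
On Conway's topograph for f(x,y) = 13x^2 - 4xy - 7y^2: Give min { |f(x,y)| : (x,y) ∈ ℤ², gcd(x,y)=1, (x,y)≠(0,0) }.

descent: ρ → (-7,18,2)  [lands on river]
river: ρ → (2,18,-7)
river: ρ → (-7,10,10)
river: ρ → (10,10,-7)
closes: descent 1, river 4
min |a| on river = 2

2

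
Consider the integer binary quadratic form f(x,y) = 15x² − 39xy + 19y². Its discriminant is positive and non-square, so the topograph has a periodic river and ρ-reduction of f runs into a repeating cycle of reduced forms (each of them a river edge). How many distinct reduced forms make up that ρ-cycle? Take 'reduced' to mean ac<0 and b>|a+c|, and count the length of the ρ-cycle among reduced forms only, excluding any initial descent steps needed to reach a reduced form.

D = 381, ⌊√D⌋ = 19
descent: ρ → (19,1,-5)
descent: ρ → (-5,19,1)  [lands on river]
river: ρ → (1,19,-5)
river: ρ → (-5,11,13)
river: ρ → (13,15,-3)
river: ρ → (-3,15,13)
river: ρ → (13,11,-5)
ρ-cycle length = 6 (tail of 2 descent steps not counted)

6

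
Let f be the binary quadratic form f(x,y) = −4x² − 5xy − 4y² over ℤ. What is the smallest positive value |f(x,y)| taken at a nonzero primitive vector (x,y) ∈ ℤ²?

translate: b→-3 (≡5 mod 8), so (4,5,4)→(4,-3,3)
flip: (4,-3,3)→(3,3,4)
reduced (well bottom): (3,3,4) with a≤c, −a<b≤a
well minimum |f| = |-3| = 3 (negative-definite)

3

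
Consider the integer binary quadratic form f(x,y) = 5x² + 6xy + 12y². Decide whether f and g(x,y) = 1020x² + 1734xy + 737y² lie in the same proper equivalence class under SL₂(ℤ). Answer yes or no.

D₁ = -204, D₂ = -204
f: translate: b→-4 (≡6 mod 10), so (5,6,12)→(5,-4,11)
f: reduced (well bottom): (5,-4,11) with a≤c, −a<b≤a
g: translate: b→-306 (≡1734 mod 2040), so (1020,1734,737)→(1020,-306,23)
g: flip: (1020,-306,23)→(23,306,1020)
g: translate: b→-16 (≡306 mod 46), so (23,306,1020)→(23,-16,5)
g: flip: (23,-16,5)→(5,16,23)
g: translate: b→-4 (≡16 mod 10), so (5,16,23)→(5,-4,11)
g: reduced (well bottom): (5,-4,11) with a≤c, −a<b≤a
reduced forms (5, -4, 11) vs (5, -4, 11) ⇒ equivalent

yes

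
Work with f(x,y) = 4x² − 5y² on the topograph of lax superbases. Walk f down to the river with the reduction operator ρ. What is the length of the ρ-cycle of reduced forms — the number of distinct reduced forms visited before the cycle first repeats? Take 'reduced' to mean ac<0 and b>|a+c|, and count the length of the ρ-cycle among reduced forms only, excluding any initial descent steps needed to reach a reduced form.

D = 80, ⌊√D⌋ = 8
descent: ρ → (-5,0,4)
descent: ρ → (4,8,-1)  [lands on river]
river: ρ → (-1,8,4)
ρ-cycle length = 2 (tail of 2 descent steps not counted)

2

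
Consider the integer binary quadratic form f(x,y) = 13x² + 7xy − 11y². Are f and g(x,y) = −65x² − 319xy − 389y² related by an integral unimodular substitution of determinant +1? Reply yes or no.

D₁ = 621, D₂ = 621
river cycle of f (length 4): (-11, 15, 9), (9, 21, -5), (-5, 19, 13), (13, 7, -11)
river cycle of g (length 4): (-11, 15, 9), (9, 21, -5), (-5, 19, 13), (13, 7, -11)
cycles coincide ⇒ equivalent

yes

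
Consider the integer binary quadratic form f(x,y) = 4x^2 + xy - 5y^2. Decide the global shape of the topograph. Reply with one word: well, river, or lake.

D = b²−4ac = 1² − 4·4·(-5) = 81
D = 9² is a perfect square ⇒ form factors over ℤ ⇒ lakes

lake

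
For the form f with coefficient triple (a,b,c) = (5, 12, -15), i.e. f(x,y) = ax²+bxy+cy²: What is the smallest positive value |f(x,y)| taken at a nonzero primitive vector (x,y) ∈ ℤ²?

river: ρ → (-15,18,2)
river: ρ → (2,18,-15)
river: ρ → (-15,12,5)
river: ρ → (5,18,-6)
river: ρ → (-6,18,5)
river: ρ → (5,12,-15)
closes: descent 0, river 6
min |a| on river = 2

2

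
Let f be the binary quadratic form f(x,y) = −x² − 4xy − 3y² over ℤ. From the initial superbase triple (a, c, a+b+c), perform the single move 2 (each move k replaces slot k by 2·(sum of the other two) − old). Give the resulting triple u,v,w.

start (-1,-3,-8) = (f(1,0),f(0,1),f(1,1))
replace slot 2: 2·((-1)+(-8)) − (-3) = -15 → (-1,-15,-8)

-1,-15,-8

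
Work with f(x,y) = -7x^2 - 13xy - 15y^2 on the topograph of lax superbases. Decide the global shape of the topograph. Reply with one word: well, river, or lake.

D = b²−4ac = (-13)² − 4·(-7)·(-15) = -251
D < 0 ⇒ definite ⇒ every region one sign ⇒ single well

well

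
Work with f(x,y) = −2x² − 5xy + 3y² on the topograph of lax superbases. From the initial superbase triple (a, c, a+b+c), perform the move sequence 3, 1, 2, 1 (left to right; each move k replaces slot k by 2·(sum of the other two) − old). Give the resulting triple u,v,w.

start (-2,3,-4) = (f(1,0),f(0,1),f(1,1))
replace slot 3: 2·((-2)+3) − (-4) = 6 → (-2,3,6)
replace slot 1: 2·(3+6) − (-2) = 20 → (20,3,6)
replace slot 2: 2·(20+6) − 3 = 49 → (20,49,6)
replace slot 1: 2·(49+6) − 20 = 90 → (90,49,6)

90,49,6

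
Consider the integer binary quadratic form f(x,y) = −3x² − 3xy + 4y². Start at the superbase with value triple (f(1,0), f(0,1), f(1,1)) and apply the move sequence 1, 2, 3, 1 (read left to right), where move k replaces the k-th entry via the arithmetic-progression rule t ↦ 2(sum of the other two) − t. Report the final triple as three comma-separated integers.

start (-3,4,-2) = (f(1,0),f(0,1),f(1,1))
replace slot 1: 2·(4+(-2)) − (-3) = 7 → (7,4,-2)
replace slot 2: 2·(7+(-2)) − 4 = 6 → (7,6,-2)
replace slot 3: 2·(7+6) − (-2) = 28 → (7,6,28)
replace slot 1: 2·(6+28) − 7 = 61 → (61,6,28)

61,6,28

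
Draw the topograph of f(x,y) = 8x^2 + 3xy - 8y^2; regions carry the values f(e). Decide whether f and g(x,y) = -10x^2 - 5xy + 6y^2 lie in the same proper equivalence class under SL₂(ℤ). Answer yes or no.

D₁ = 265, D₂ = 265
river cycle of f (length 18): (-8, 13, 3), (3, 11, -12), (-12, 13, 2), (2, 15, -5), (-5, 15, 2), (2, 13, -12), (-12, 11, 3), (3, 13, -8), (-8, 3, 8), (8, 13, -3), … (8 more)
river cycle of g (length 22): (6, 5, -10), (-10, 15, 1), (1, 15, -10), (-10, 5, 6), (6, 7, -9), (-9, 11, 4), (4, 13, -6), (-6, 11, 6), (6, 13, -4), (-4, 11, 9), … (12 more)
cycles differ ⇒ inequivalent

no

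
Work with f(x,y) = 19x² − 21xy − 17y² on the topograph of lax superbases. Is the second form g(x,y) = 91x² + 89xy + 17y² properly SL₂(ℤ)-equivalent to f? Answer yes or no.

D₁ = 1733, D₂ = 1733
river cycle of f (length 22): (-17, 21, 19), (19, 17, -19), (-19, 21, 17), (17, 13, -23), (-23, 33, 7), (7, 37, -13), (-13, 41, 1), (1, 41, -13), (-13, 37, 7), (7, 33, -23), … (12 more)
river cycle of g (length 22): (17, 13, -23), (-23, 33, 7), (7, 37, -13), (-13, 41, 1), (1, 41, -13), (-13, 37, 7), (7, 33, -23), (-23, 13, 17), (17, 21, -19), (-19, 17, 19), … (12 more)
cycles coincide ⇒ equivalent

yes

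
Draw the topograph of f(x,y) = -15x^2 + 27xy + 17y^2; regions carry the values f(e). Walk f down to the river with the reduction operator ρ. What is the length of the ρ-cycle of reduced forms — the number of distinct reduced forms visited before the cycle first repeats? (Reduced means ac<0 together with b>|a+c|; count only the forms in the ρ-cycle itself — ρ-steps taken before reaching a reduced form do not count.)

D = 1749, ⌊√D⌋ = 41
river: ρ → (17,41,-1)
river: ρ → (-1,41,17)
river: ρ → (17,27,-15)
river: ρ → (-15,33,11)
river: ρ → (11,33,-15)
river: ρ → (-15,27,17)
ρ-cycle length = 6 (tail of 0 descent steps not counted)

6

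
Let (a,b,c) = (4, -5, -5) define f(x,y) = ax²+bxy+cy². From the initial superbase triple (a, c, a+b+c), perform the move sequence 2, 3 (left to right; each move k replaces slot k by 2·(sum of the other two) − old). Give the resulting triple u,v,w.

start (4,-5,-6) = (f(1,0),f(0,1),f(1,1))
replace slot 2: 2·(4+(-6)) − (-5) = 1 → (4,1,-6)
replace slot 3: 2·(4+1) − (-6) = 16 → (4,1,16)

4,1,16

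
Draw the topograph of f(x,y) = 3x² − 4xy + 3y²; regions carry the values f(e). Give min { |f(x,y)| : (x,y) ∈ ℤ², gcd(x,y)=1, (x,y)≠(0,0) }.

translate: b→2 (≡-4 mod 6), so (3,-4,3)→(3,2,2)
flip: (3,2,2)→(2,-2,3)
translate: b→2 (≡-2 mod 4), so (2,-2,3)→(2,2,3)
reduced (well bottom): (2,2,3) with a≤c, −a<b≤a
well minimum = a = 2

2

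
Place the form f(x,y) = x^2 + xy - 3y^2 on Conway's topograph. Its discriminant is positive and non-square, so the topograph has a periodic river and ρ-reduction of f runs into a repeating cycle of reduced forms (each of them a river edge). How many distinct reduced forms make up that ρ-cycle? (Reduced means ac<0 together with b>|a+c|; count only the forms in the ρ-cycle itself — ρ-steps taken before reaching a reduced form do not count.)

D = 13, ⌊√D⌋ = 3
descent: ρ → (-3,-1,1)
descent: ρ → (1,3,-1)  [lands on river]
river: ρ → (-1,3,1)
ρ-cycle length = 2 (tail of 2 descent steps not counted)

2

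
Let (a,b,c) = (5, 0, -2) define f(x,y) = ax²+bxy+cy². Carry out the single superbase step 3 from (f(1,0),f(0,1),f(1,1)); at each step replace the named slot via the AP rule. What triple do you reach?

start (5,-2,3) = (f(1,0),f(0,1),f(1,1))
replace slot 3: 2·(5+(-2)) − 3 = 3 → (5,-2,3)

5,-2,3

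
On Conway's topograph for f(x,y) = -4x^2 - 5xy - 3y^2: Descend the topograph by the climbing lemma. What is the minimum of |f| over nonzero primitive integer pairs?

translate: b→-3 (≡5 mod 8), so (4,5,3)→(4,-3,2)
flip: (4,-3,2)→(2,3,4)
translate: b→-1 (≡3 mod 4), so (2,3,4)→(2,-1,3)
reduced (well bottom): (2,-1,3) with a≤c, −a<b≤a
well minimum |f| = |-2| = 2 (negative-definite)

2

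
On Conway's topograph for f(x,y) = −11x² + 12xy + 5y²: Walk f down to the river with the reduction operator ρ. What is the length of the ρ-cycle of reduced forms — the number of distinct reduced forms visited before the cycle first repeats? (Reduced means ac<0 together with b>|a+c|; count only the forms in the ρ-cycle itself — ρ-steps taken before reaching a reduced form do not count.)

D = 364, ⌊√D⌋ = 19
river: ρ → (5,18,-2)
river: ρ → (-2,18,5)
river: ρ → (5,12,-11)
river: ρ → (-11,10,6)
river: ρ → (6,14,-7)
river: ρ → (-7,14,6)
river: ρ → (6,10,-11)
river: ρ → (-11,12,5)
ρ-cycle length = 8 (tail of 0 descent steps not counted)

8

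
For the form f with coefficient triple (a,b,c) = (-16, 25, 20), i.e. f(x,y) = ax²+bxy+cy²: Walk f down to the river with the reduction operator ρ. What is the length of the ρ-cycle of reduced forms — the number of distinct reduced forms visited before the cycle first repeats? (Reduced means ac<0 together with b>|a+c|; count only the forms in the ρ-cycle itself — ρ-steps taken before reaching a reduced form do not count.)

D = 1905, ⌊√D⌋ = 43
river: ρ → (20,15,-21)
river: ρ → (-21,27,14)
river: ρ → (14,29,-19)
river: ρ → (-19,9,24)
river: ρ → (24,39,-4)
river: ρ → (-4,41,14)
river: ρ → (14,43,-1)
river: ρ → (-1,43,14)
river: ρ → (14,41,-4)
river: ρ → (-4,39,24)
river: ρ → (24,9,-19)
river: ρ → (-19,29,14)
river: ρ → (14,27,-21)
river: ρ → (-21,15,20)
river: ρ → (20,25,-16)
river: ρ → (-16,39,6)
river: ρ → (6,33,-34)
river: ρ → (-34,35,5)
river: ρ → (5,35,-34)
river: ρ → (-34,33,6)
river: ρ → (6,39,-16)
river: ρ → (-16,25,20)
ρ-cycle length = 22 (tail of 0 descent steps not counted)

22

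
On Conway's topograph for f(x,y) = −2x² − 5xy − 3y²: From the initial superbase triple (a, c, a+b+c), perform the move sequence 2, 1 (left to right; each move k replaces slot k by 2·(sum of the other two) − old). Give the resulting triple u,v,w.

start (-2,-3,-10) = (f(1,0),f(0,1),f(1,1))
replace slot 2: 2·((-2)+(-10)) − (-3) = -21 → (-2,-21,-10)
replace slot 1: 2·((-21)+(-10)) − (-2) = -60 → (-60,-21,-10)

-60,-21,-10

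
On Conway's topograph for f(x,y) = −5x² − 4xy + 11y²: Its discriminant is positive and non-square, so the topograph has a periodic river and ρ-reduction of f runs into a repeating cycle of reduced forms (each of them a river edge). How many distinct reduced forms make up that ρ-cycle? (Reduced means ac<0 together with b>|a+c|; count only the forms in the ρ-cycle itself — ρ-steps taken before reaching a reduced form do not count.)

D = 236, ⌊√D⌋ = 15
descent: ρ → (11,4,-5)
descent: ρ → (-5,6,10)  [lands on river]
river: ρ → (10,14,-1)
river: ρ → (-1,14,10)
river: ρ → (10,6,-5)
river: ρ → (-5,14,2)
river: ρ → (2,14,-5)
ρ-cycle length = 6 (tail of 2 descent steps not counted)

6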